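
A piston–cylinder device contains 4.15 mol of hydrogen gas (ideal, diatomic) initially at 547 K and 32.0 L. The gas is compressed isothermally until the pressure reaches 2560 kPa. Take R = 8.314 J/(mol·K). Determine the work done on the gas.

27700 J

P₁ = nRT₁/V₁ = 4.15×8.314×547/32.0 = 590 kPa.
Isothermal: T stays 547 K; PV = const ⇒ V₂ = 7.37 L, P₂ = 2560 kPa.
W = nRT ln(V₂/V₁) = 4.15×8.314×547×ln(0.230) = -27700 J.
Work done on the gas = −W_by = 27700 J.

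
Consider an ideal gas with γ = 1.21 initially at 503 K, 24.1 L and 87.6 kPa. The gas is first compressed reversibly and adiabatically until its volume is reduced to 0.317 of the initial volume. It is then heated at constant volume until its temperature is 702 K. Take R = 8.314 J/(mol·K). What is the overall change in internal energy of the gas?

3980 J

n = P₁V₁/(RT₁) = 87.6×24.1/(8.314×503) = 0.505 mol.
Step 1 — Adiabatic: TV^(γ−1) = const ⇒ T₂ = 503×(3.15)^0.210 = 640 K; PV^γ = const ⇒ P₂ = 352 kPa.
ΔU = nCvΔT = 0.505×39.6×(640−503) = 2740 J.
Q = 0 for an adiabatic process, so W = −ΔU = -2740 J.
State after step 1: P = 352 kPa, V = 7.64 L, T = 640 K.
Step 2 — Isochoric: V stays 7.64 L; P/T = const ⇒ T₂ = 702 K, P₂ = 386 kPa.
W = 0 (no volume change).
ΔU = nCvΔT = 0.505×39.6×(702−640) = 1230 J.
Q = ΔU = 1230 J.
Net over both steps: W = -2740 J, Q = 1230 J, ΔU = 3980 J.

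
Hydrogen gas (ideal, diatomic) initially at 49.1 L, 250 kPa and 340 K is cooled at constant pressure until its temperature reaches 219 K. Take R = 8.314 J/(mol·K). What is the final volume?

Isobaric: P stays 250 kPa; V/T = const ⇒ T₂ = 219 K, V₂ = 31.6 L.

31.6 L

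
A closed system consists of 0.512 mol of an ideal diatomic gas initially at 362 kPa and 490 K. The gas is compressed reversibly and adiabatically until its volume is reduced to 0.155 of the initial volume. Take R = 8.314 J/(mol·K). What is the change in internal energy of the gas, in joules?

5780 J

V₁ = nRT₁/P₁ = 0.512×8.314×490/362 = 5.76 L.
Adiabatic: TV^(γ−1) = const ⇒ T₂ = 490×(6.45)^0.400 = 1030 K; PV^γ = const ⇒ P₂ = 4920 kPa.
For an ideal gas ΔU = nCvΔT with Cv = (5/2)R = 20.8 J/(mol·K).
ΔU = 0.512×20.8×(1030−490) = 5780 J.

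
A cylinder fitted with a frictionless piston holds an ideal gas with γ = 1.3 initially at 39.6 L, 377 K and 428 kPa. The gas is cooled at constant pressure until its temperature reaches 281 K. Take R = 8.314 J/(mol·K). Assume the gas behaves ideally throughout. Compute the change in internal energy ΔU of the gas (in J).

n = P₁V₁/(RT₁) = 428×39.6/(8.314×377) = 5.41 mol.
Isobaric: P stays 428 kPa; V/T = const ⇒ T₂ = 281 K, V₂ = 29.5 L.
For an ideal gas ΔU = nCvΔT with Cv = R/(γ−1) = 27.7 J/(mol·K).
ΔU = 5.41×27.7×(281−377) = -14400 J.

-14400 J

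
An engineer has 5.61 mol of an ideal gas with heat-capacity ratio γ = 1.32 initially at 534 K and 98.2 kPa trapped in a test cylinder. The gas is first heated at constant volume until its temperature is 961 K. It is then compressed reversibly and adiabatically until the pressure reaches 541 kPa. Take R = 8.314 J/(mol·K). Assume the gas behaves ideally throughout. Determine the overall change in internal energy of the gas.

106000 J

V₁ = nRT₁/P₁ = 5.61×8.314×534/98.2 = 254 L.
Step 1 — Isochoric: V stays 254 L; P/T = const ⇒ T₂ = 961 K, P₂ = 177 kPa.
W = 0 (no volume change).
ΔU = nCvΔT = 5.61×26.0×(961−534) = 62200 J.
Q = ΔU = 62200 J.
State after step 1: P = 177 kPa, V = 254 L, T = 961 K.
Step 2 — Adiabatic: T₂/T₁ = (P₂/P₁)^((γ−1)/γ) ⇒ T₂ = 961×(3.06)^0.242 = 1260 K; V₂ = 109 L.
ΔU = nCvΔT = 5.61×26.0×(1260−961) = 43600 J.
Q = 0 for an adiabatic process, so W = −ΔU = -43600 J.
Net over both steps: W = -43600 J, Q = 62200 J, ΔU = 106000 J.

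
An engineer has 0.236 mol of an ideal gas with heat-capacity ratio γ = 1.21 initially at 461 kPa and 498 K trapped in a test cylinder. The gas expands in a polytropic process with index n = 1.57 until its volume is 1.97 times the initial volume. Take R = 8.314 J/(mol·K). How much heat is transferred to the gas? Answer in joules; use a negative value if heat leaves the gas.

-942 J

V₁ = nRT₁/P₁ = 0.236×8.314×498/461 = 2.12 L.
Polytropic n=1.57: T₂ = T₁(V₁/V₂)^(n−1) = 498×(0.508)^0.57 = 338 K; P₂ = P₁(V₁/V₂)^n = 159 kPa.
W = (P₁V₁−P₂V₂)/(n−1) = (461×2.12−159×4.18)/0.57 = 550 J.
ΔU = nCvΔT = 0.236×39.6×(338−498) = -1490 J.
Q = ΔU + W = -942 J.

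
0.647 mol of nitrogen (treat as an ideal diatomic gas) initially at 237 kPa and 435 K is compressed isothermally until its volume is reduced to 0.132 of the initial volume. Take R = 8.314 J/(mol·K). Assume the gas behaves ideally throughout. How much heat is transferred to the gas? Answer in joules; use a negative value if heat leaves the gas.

V₁ = nRT₁/P₁ = 0.647×8.314×435/237 = 9.87 L.
Isothermal: T stays 435 K; PV = const ⇒ V₂ = 1.30 L, P₂ = 1800 kPa.
ΔU = 0 (ideal gas, T constant).
W = nRT ln(V₂/V₁) = 0.647×8.314×435×ln(0.132) = -4740 J.
Q = ΔU + W = -4740 J.

-4740 J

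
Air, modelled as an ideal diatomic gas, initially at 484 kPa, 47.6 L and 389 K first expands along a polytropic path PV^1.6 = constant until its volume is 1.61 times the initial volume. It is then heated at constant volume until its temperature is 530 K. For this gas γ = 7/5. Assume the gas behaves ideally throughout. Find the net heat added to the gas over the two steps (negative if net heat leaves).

30400 J

n = P₁V₁/(RT₁) = 484×47.6/(8.314×389) = 7.12 mol.
Step 1 — Polytropic n=1.6: T₂ = T₁(V₁/V₂)^(n−1) = 389×(0.621)^0.60 = 292 K; P₂ = P₁(V₁/V₂)^n = 226 kPa.
W = (P₁V₁−P₂V₂)/(n−1) = (484×47.6−226×76.6)/0.60 = 9540 J.
ΔU = nCvΔT = 7.12×20.8×(292−389) = -14300 J.
Q = ΔU + W = -4770 J.
State after step 1: P = 226 kPa, V = 76.6 L, T = 292 K.
Step 2 — Isochoric: V stays 76.6 L; P/T = const ⇒ T₂ = 530 K, P₂ = 410 kPa.
W = 0 (no volume change).
ΔU = nCvΔT = 7.12×20.8×(530−292) = 35200 J.
Q = ΔU = 35200 J.
Net over both steps: W = 9540 J, Q = 30400 J, ΔU = 20900 J.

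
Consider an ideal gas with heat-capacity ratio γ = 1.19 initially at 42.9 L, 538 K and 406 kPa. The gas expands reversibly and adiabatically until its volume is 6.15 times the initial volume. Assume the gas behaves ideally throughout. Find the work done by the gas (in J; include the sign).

n = P₁V₁/(RT₁) = 406×42.9/(8.314×538) = 3.89 mol.
Adiabatic: TV^(γ−1) = const ⇒ T₂ = 538×(0.163)^0.190 = 381 K; PV^γ = const ⇒ P₂ = 46.7 kPa.
ΔU = nCvΔT = 3.89×43.8×(381−538) = -26800 J.
Q = 0 for an adiabatic process, so W = −ΔU = 26800 J.

26800 J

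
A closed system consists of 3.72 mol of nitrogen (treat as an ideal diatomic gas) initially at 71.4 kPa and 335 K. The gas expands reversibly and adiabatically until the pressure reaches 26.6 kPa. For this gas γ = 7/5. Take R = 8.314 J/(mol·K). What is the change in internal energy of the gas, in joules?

V₁ = nRT₁/P₁ = 3.72×8.314×335/71.4 = 145 L.
Adiabatic: T₂/T₁ = (P₂/P₁)^((γ−1)/γ) ⇒ T₂ = 335×(0.373)^0.286 = 253 K; V₂ = 294 L.
For an ideal gas ΔU = nCvΔT with Cv = (5/2)R = 20.8 J/(mol·K).
ΔU = 3.72×20.8×(253−335) = -6370 J.

-6370 J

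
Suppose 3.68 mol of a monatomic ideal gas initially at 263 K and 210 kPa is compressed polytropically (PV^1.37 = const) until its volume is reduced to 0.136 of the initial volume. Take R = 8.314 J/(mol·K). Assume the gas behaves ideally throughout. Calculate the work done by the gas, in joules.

-23800 J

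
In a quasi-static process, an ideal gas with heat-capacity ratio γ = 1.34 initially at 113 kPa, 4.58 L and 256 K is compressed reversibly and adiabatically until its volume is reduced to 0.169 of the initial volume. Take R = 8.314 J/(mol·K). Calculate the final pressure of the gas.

Adiabatic: TV^(γ−1) = const ⇒ T₂ = 256×(5.92)^0.340 = 469 K; PV^γ = const ⇒ P₂ = 1220 kPa.

1220 kPa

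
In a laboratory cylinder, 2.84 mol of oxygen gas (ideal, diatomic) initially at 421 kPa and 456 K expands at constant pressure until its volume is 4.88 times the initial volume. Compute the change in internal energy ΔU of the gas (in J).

V₁ = nRT₁/P₁ = 2.84×8.314×456/421 = 25.6 L.
Isobaric: P stays 421 kPa; V/T = const ⇒ T₂ = 2230 K, V₂ = 125 L.
For an ideal gas ΔU = nCvΔT with Cv = (5/2)R = 20.8 J/(mol·K).
ΔU = 2.84×20.8×(2230−456) = 104000 J.

104000 J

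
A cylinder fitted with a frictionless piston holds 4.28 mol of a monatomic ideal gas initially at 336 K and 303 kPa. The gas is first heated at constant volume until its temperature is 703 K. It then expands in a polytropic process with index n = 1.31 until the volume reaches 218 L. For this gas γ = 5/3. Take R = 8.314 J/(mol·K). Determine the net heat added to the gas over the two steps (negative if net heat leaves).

V₁ = nRT₁/P₁ = 4.28×8.314×336/303 = 39.5 L.
Step 1 — Isochoric: V stays 39.5 L; P/T = const ⇒ T₂ = 703 K, P₂ = 634 kPa.
W = 0 (no volume change).
ΔU = nCvΔT = 4.28×12.5×(703−336) = 19600 J.
Q = ΔU = 19600 J.
State after step 1: P = 634 kPa, V = 39.5 L, T = 703 K.
Step 2 — Polytropic n=1.31: T₂ = T₁(V₁/V₂)^(n−1) = 703×(0.181)^0.31 = 414 K; P₂ = P₁(V₁/V₂)^n = 67.6 kPa.
W = (P₁V₁−P₂V₂)/(n−1) = (634×39.5−67.6×218)/0.31 = 33200 J.
ΔU = nCvΔT = 4.28×12.5×(414−703) = -15400 J.
Q = ΔU + W = 17800 J.
Net over both steps: W = 33200 J, Q = 37300 J, ΔU = 4160 J.

37300 J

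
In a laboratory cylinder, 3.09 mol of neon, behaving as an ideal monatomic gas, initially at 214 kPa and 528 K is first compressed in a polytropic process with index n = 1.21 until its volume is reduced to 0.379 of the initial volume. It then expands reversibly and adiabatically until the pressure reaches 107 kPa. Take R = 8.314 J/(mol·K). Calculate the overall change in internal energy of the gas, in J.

V₁ = nRT₁/P₁ = 3.09×8.314×528/214 = 63.4 L.
Step 1 — Polytropic n=1.21: T₂ = T₁(V₁/V₂)^(n−1) = 528×(2.64)^0.21 = 647 K; P₂ = P₁(V₁/V₂)^n = 692 kPa.
W = (P₁V₁−P₂V₂)/(n−1) = (214×63.4−692×24.0)/0.21 = -14600 J.
ΔU = nCvΔT = 3.09×12.5×(647−528) = 4600 J.
Q = ΔU + W = -10000 J.
State after step 1: P = 692 kPa, V = 24.0 L, T = 647 K.
Step 2 — Adiabatic: T₂/T₁ = (P₂/P₁)^((γ−1)/γ) ⇒ T₂ = 647×(0.155)^0.400 = 307 K; V₂ = 73.6 L.
ΔU = nCvΔT = 3.09×12.5×(307−647) = -13100 J.
Q = 0 for an adiabatic process, so W = −ΔU = 13100 J.
Net over both steps: W = -1470 J, Q = -10000 J, ΔU = -8530 J.

-8530 J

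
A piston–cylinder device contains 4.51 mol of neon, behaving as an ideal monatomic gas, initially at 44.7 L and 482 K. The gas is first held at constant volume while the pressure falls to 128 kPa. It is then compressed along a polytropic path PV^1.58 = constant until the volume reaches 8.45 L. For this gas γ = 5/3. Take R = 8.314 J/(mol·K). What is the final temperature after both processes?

P₁ = nRT₁/V₁ = 4.51×8.314×482/44.7 = 404 kPa.
Step 1 — Isochoric: V stays 44.7 L; P/T = const ⇒ T₂ = 153 K, P₂ = 128 kPa.
W = 0 (no volume change).
ΔU = nCvΔT = 4.51×12.5×(153−482) = -18500 J.
Q = ΔU = -18500 J.
State after step 1: P = 128 kPa, V = 44.7 L, T = 153 K.
Step 2 — Polytropic n=1.58: T₂ = T₁(V₁/V₂)^(n−1) = 153×(5.29)^0.58 = 401 K; P₂ = P₁(V₁/V₂)^n = 1780 kPa.
W = (P₁V₁−P₂V₂)/(n−1) = (128×44.7−1780×8.45)/0.58 = -16100 J.
ΔU = nCvΔT = 4.51×12.5×(401−153) = 14000 J.
Q = ΔU + W = -2090 J.
Net over both steps: W = -16100 J, Q = -20600 J, ΔU = -4560 J.

401 K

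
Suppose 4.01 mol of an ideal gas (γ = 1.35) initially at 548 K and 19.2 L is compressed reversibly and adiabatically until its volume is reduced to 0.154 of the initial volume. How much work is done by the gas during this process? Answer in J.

P₁ = nRT₁/V₁ = 4.01×8.314×548/19.2 = 952 kPa.
Adiabatic: TV^(γ−1) = const ⇒ T₂ = 548×(6.49)^0.350 = 1050 K; PV^γ = const ⇒ P₂ = 11900 kPa.
ΔU = nCvΔT = 4.01×23.8×(1050−548) = 48300 J.
Q = 0 for an adiabatic process, so W = −ΔU = -48300 J.

-48300 J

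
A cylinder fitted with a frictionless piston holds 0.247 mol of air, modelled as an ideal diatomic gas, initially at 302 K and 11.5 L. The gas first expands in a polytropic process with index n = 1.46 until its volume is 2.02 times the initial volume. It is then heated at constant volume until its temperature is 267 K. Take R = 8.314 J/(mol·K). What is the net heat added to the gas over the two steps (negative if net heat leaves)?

P₁ = nRT₁/V₁ = 0.247×8.314×302/11.5 = 53.9 kPa.
Step 1 — Polytropic n=1.46: T₂ = T₁(V₁/V₂)^(n−1) = 302×(0.495)^0.46 = 219 K; P₂ = P₁(V₁/V₂)^n = 19.3 kPa.
W = (P₁V₁−P₂V₂)/(n−1) = (53.9×11.5−19.3×23.2)/0.46 = 373 J.
ΔU = nCvΔT = 0.247×20.8×(219−302) = -428 J.
Q = ΔU + W = -55.9 J.
State after step 1: P = 19.3 kPa, V = 23.2 L, T = 219 K.
Step 2 — Isochoric: V stays 23.2 L; P/T = const ⇒ T₂ = 267 K, P₂ = 23.6 kPa.
W = 0 (no volume change).
ΔU = nCvΔT = 0.247×20.8×(267−219) = 249 J.
Q = ΔU = 249 J.
Net over both steps: W = 373 J, Q = 193 J, ΔU = -180 J.

193 J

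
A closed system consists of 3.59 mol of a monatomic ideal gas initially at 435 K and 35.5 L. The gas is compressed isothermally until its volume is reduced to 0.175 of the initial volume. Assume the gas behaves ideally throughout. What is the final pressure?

2090 kPa

P₁ = nRT₁/V₁ = 3.59×8.314×435/35.5 = 366 kPa.
Isothermal: T stays 435 K; PV = const ⇒ V₂ = 6.21 L, P₂ = 2090 kPa.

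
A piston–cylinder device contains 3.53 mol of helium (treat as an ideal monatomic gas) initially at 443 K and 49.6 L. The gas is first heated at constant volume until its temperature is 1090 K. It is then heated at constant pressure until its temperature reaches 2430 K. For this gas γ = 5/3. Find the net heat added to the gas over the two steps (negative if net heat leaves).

127000 J

P₁ = nRT₁/V₁ = 3.53×8.314×443/49.6 = 262 kPa.
Step 1 — Isochoric: V stays 49.6 L; P/T = const ⇒ T₂ = 1090 K, P₂ = 645 kPa.
W = 0 (no volume change).
ΔU = nCvΔT = 3.53×12.5×(1090−443) = 28500 J.
Q = ΔU = 28500 J.
State after step 1: P = 645 kPa, V = 49.6 L, T = 1090 K.
Step 2 — Isobaric: P stays 645 kPa; V/T = const ⇒ T₂ = 2430 K, V₂ = 111 L.
W = PΔV = 645×(111−49.6) kPa·L = 39300 J.
ΔU = nCvΔT = 3.53×12.5×(2430−1090) = 59000 J.
Q = ΔU + W = nCpΔT = 98300 J.
Net over both steps: W = 39300 J, Q = 127000 J, ΔU = 87500 J.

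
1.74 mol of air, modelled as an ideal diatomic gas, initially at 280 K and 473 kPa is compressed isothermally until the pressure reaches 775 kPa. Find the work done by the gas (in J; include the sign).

V₁ = nRT₁/P₁ = 1.74×8.314×280/473 = 8.56 L.
Isothermal: T stays 280 K; PV = const ⇒ V₂ = 5.23 L, P₂ = 775 kPa.
W = nRT ln(V₂/V₁) = 1.74×8.314×280×ln(0.610) = -2000 J.

-2000 J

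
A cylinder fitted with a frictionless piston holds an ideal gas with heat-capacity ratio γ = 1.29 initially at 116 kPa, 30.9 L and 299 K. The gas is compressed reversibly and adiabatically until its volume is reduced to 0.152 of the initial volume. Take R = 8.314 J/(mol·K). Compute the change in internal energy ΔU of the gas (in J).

n = P₁V₁/(RT₁) = 116×30.9/(8.314×299) = 1.44 mol.
Adiabatic: TV^(γ−1) = const ⇒ T₂ = 299×(6.58)^0.290 = 516 K; PV^γ = const ⇒ P₂ = 1320 kPa.
For an ideal gas ΔU = nCvΔT with Cv = R/(γ−1) = 28.7 J/(mol·K).
ΔU = 1.44×28.7×(516−299) = 8980 J.

8980 J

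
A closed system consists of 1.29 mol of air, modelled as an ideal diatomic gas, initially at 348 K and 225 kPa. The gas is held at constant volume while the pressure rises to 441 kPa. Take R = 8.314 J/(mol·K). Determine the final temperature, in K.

V₁ = nRT₁/P₁ = 1.29×8.314×348/225 = 16.6 L.
Isochoric: V stays 16.6 L; P/T = const ⇒ T₂ = 682 K, P₂ = 441 kPa.

682 K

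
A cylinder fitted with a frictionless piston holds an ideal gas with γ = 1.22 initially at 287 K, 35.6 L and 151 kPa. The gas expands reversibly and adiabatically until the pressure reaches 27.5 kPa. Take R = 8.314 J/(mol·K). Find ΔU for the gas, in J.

n = P₁V₁/(RT₁) = 151×35.6/(8.314×287) = 2.25 mol.
Adiabatic: T₂/T₁ = (P₂/P₁)^((γ−1)/γ) ⇒ T₂ = 287×(0.182)^0.180 = 211 K; V₂ = 144 L.
For an ideal gas ΔU = nCvΔT with Cv = R/(γ−1) = 37.8 J/(mol·K).
ΔU = 2.25×37.8×(211−287) = -6460 J.

-6460 J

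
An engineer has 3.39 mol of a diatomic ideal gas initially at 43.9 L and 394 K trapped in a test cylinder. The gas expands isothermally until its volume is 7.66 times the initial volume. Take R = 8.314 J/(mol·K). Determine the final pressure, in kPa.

33.0 kPa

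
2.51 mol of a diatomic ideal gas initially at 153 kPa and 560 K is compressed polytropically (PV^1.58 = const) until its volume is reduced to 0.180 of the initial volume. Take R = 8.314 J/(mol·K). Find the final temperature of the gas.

V₁ = nRT₁/P₁ = 2.51×8.314×560/153 = 76.4 L.
Polytropic n=1.58: T₂ = T₁(V₁/V₂)^(n−1) = 560×(5.56)^0.58 = 1510 K; P₂ = P₁(V₁/V₂)^n = 2300 kPa.

1510 K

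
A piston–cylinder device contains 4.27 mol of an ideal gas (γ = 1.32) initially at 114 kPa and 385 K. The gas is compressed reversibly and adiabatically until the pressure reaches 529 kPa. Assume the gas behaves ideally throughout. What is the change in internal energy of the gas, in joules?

19300 J

V₁ = nRT₁/P₁ = 4.27×8.314×385/114 = 120 L.
Adiabatic: T₂/T₁ = (P₂/P₁)^((γ−1)/γ) ⇒ T₂ = 385×(4.64)^0.242 = 559 K; V₂ = 37.5 L.
For an ideal gas ΔU = nCvΔT with Cv = R/(γ−1) = 26.0 J/(mol·K).
ΔU = 4.27×26.0×(559−385) = 19300 J.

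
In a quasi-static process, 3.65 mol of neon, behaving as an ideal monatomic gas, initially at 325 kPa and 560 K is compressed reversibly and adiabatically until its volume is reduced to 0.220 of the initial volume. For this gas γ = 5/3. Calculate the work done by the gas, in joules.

-44500 J

V₁ = nRT₁/P₁ = 3.65×8.314×560/325 = 52.3 L.
Adiabatic: TV^(γ−1) = const ⇒ T₂ = 560×(4.55)^0.667 = 1540 K; PV^γ = const ⇒ P₂ = 4050 kPa.
ΔU = nCvΔT = 3.65×12.5×(1540−560) = 44500 J.
Q = 0 for an adiabatic process, so W = −ΔU = -44500 J.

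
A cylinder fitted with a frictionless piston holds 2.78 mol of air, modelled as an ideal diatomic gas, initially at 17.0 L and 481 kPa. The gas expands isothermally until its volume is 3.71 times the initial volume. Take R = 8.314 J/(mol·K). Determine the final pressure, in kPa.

130 kPa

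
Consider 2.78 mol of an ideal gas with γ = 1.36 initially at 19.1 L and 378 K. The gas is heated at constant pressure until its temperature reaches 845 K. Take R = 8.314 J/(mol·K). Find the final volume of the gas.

42.7 L

P₁ = nRT₁/V₁ = 2.78×8.314×378/19.1 = 457 kPa.
Isobaric: P stays 457 kPa; V/T = const ⇒ T₂ = 845 K, V₂ = 42.7 L.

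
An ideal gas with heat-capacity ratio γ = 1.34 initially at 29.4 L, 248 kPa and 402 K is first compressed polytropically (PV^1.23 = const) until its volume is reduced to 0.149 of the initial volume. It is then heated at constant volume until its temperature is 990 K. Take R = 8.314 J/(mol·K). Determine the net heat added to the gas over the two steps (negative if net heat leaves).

n = P₁V₁/(RT₁) = 248×29.4/(8.314×402) = 2.18 mol.
Step 1 — Polytropic n=1.23: T₂ = T₁(V₁/V₂)^(n−1) = 402×(6.71)^0.23 = 623 K; P₂ = P₁(V₁/V₂)^n = 2580 kPa.
W = (P₁V₁−P₂V₂)/(n−1) = (248×29.4−2580×4.38)/0.23 = -17400 J.
ΔU = nCvΔT = 2.18×24.5×(623−402) = 11800 J.
Q = ΔU + W = -5630 J.
State after step 1: P = 2580 kPa, V = 4.38 L, T = 623 K.
Step 2 — Isochoric: V stays 4.38 L; P/T = const ⇒ T₂ = 990 K, P₂ = 4100 kPa.
W = 0 (no volume change).
ΔU = nCvΔT = 2.18×24.5×(990−623) = 19600 J.
Q = ΔU = 19600 J.
Net over both steps: W = -17400 J, Q = 14000 J, ΔU = 31400 J.

14000 J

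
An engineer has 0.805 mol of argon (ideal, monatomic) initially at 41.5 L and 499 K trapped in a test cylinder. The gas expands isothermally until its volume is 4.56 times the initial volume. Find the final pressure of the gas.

17.6 kPa

P₁ = nRT₁/V₁ = 0.805×8.314×499/41.5 = 80.5 kPa.
Isothermal: T stays 499 K; PV = const ⇒ V₂ = 189 L, P₂ = 17.6 kPa.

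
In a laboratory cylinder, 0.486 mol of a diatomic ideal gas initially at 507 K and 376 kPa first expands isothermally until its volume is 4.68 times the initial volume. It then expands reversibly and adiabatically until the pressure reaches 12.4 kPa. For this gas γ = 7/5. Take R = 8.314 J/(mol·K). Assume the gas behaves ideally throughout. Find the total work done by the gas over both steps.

5280 J

V₁ = nRT₁/P₁ = 0.486×8.314×507/376 = 5.45 L.
Step 1 — Isothermal: T stays 507 K; PV = const ⇒ V₂ = 25.5 L, P₂ = 80.3 kPa.
ΔU = 0 (ideal gas, T constant).
W = nRT ln(V₂/V₁) = 0.486×8.314×507×ln(4.68) = 3160 J.
Q = ΔU + W = 3160 J.
State after step 1: P = 80.3 kPa, V = 25.5 L, T = 507 K.
Step 2 — Adiabatic: T₂/T₁ = (P₂/P₁)^((γ−1)/γ) ⇒ T₂ = 507×(0.154)^0.286 = 297 K; V₂ = 96.9 L.
ΔU = nCvΔT = 0.486×20.8×(297−507) = -2120 J.
Q = 0 for an adiabatic process, so W = −ΔU = 2120 J.
Net over both steps: W = 5280 J, Q = 3160 J, ΔU = -2120 J.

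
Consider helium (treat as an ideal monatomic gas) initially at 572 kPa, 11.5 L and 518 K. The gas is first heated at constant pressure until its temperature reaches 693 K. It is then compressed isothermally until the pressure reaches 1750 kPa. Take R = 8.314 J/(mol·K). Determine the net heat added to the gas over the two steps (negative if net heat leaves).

-4290 J

n = P₁V₁/(RT₁) = 572×11.5/(8.314×518) = 1.53 mol.
Step 1 — Isobaric: P stays 572 kPa; V/T = const ⇒ T₂ = 693 K, V₂ = 15.4 L.
W = PΔV = 572×(15.4−11.5) kPa·L = 2220 J.
ΔU = nCvΔT = 1.53×12.5×(693−518) = 3330 J.
Q = ΔU + W = nCpΔT = 5560 J.
State after step 1: P = 572 kPa, V = 15.4 L, T = 693 K.
Step 2 — Isothermal: T stays 693 K; PV = const ⇒ V₂ = 5.03 L, P₂ = 1750 kPa.
ΔU = 0 (ideal gas, T constant).
W = nRT ln(V₂/V₁) = 1.53×8.314×693×ln(0.327) = -9840 J.
Q = ΔU + W = -9840 J.
Net over both steps: W = -7620 J, Q = -4290 J, ΔU = 3330 J.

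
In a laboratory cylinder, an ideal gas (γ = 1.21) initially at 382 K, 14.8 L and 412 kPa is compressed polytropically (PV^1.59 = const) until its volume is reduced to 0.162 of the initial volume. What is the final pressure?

7440 kPa

Polytropic n=1.59: T₂ = T₁(V₁/V₂)^(n−1) = 382×(6.17)^0.59 = 1120 K; P₂ = P₁(V₁/V₂)^n = 7440 kPa.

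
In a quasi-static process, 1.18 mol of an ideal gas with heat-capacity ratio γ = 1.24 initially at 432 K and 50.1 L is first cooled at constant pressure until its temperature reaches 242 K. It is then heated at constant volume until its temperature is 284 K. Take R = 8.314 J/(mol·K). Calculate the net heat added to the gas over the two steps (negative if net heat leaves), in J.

P₁ = nRT₁/V₁ = 1.18×8.314×432/50.1 = 84.6 kPa.
Step 1 — Isobaric: P stays 84.6 kPa; V/T = const ⇒ T₂ = 242 K, V₂ = 28.1 L.
W = PΔV = 84.6×(28.1−50.1) kPa·L = -1860 J.
ΔU = nCvΔT = 1.18×34.6×(242−432) = -7770 J.
Q = ΔU + W = nCpΔT = -9630 J.
State after step 1: P = 84.6 kPa, V = 28.1 L, T = 242 K.
Step 2 — Isochoric: V stays 28.1 L; P/T = const ⇒ T₂ = 284 K, P₂ = 99.3 kPa.
W = 0 (no volume change).
ΔU = nCvΔT = 1.18×34.6×(284−242) = 1720 J.
Q = ΔU = 1720 J.
Net over both steps: W = -1860 J, Q = -7910 J, ΔU = -6050 J.

-7910 J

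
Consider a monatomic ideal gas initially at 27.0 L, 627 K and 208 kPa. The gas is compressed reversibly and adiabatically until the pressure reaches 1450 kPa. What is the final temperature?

1360 K

Adiabatic: T₂/T₁ = (P₂/P₁)^((γ−1)/γ) ⇒ T₂ = 627×(6.97)^0.400 = 1360 K; V₂ = 8.42 L.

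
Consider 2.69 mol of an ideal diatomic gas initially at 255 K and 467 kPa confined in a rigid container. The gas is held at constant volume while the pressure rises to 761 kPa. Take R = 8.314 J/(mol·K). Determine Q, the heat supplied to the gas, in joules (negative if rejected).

8980 J

V₁ = nRT₁/P₁ = 2.69×8.314×255/467 = 12.2 L.
Isochoric: V stays 12.2 L; P/T = const ⇒ T₂ = 416 K, P₂ = 761 kPa.
W = 0 (no volume change).
ΔU = nCvΔT = 2.69×20.8×(416−255) = 8980 J.
Q = ΔU = 8980 J.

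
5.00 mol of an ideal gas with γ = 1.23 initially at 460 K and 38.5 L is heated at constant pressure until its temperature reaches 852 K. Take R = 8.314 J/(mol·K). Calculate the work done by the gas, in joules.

16300 J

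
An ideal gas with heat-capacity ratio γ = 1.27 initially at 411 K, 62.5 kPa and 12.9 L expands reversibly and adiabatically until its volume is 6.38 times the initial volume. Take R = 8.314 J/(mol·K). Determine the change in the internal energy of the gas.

n = P₁V₁/(RT₁) = 62.5×12.9/(8.314×411) = 0.236 mol.
Adiabatic: TV^(γ−1) = const ⇒ T₂ = 411×(0.157)^0.270 = 249 K; PV^γ = const ⇒ P₂ = 5.94 kPa.
For an ideal gas ΔU = nCvΔT with Cv = R/(γ−1) = 30.8 J/(mol·K).
ΔU = 0.236×30.8×(249−411) = -1180 J.

-1180 J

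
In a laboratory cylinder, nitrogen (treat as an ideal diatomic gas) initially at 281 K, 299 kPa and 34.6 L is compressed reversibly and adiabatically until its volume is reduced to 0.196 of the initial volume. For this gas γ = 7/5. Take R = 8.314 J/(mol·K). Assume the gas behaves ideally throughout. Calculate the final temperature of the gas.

Adiabatic: TV^(γ−1) = const ⇒ T₂ = 281×(5.10)^0.400 = 539 K; PV^γ = const ⇒ P₂ = 2930 kPa.

539 K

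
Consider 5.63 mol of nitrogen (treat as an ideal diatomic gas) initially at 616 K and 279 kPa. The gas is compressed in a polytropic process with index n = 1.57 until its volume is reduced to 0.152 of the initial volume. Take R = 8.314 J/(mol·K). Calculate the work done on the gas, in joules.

V₁ = nRT₁/P₁ = 5.63×8.314×616/279 = 103 L.
Polytropic n=1.57: T₂ = T₁(V₁/V₂)^(n−1) = 616×(6.58)^0.57 = 1800 K; P₂ = P₁(V₁/V₂)^n = 5370 kPa.
W = (P₁V₁−P₂V₂)/(n−1) = (279×103−5370×15.7)/0.57 = -97500 J.
Work done on the gas = −W_by = 97500 J.

97500 J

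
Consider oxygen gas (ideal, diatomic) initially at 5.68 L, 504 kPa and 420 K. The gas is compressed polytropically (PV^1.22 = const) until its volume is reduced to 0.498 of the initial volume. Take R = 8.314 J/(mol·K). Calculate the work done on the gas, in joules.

n = P₁V₁/(RT₁) = 504×5.68/(8.314×420) = 0.820 mol.
Polytropic n=1.22: T₂ = T₁(V₁/V₂)^(n−1) = 420×(2.01)^0.22 = 490 K; P₂ = P₁(V₁/V₂)^n = 1180 kPa.
W = (P₁V₁−P₂V₂)/(n−1) = (504×5.68−1180×2.83)/0.22 = -2160 J.
Work done on the gas = −W_by = 2160 J.

2160 J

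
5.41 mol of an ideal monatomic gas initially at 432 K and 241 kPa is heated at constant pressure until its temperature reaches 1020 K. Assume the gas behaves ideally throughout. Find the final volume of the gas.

190 L

V₁ = nRT₁/P₁ = 5.41×8.314×432/241 = 80.6 L.
Isobaric: P stays 241 kPa; V/T = const ⇒ T₂ = 1020 K, V₂ = 190 L.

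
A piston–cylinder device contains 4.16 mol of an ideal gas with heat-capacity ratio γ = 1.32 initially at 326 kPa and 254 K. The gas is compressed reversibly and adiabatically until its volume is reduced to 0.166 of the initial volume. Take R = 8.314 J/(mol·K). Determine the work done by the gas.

-21300 J

V₁ = nRT₁/P₁ = 4.16×8.314×254/326 = 26.9 L.
Adiabatic: TV^(γ−1) = const ⇒ T₂ = 254×(6.02)^0.320 = 451 K; PV^γ = const ⇒ P₂ = 3490 kPa.
ΔU = nCvΔT = 4.16×26.0×(451−254) = 21300 J.
Q = 0 for an adiabatic process, so W = −ΔU = -21300 J.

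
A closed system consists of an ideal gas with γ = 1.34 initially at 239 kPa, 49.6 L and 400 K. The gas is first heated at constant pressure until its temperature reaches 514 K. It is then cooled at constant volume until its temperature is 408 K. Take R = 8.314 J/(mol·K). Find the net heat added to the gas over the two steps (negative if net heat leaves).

4080 J

n = P₁V₁/(RT₁) = 239×49.6/(8.314×400) = 3.56 mol.
Step 1 — Isobaric: P stays 239 kPa; V/T = const ⇒ T₂ = 514 K, V₂ = 63.7 L.
W = PΔV = 239×(63.7−49.6) kPa·L = 3380 J.
ΔU = nCvΔT = 3.56×24.5×(514−400) = 9940 J.
Q = ΔU + W = nCpΔT = 13300 J.
State after step 1: P = 239 kPa, V = 63.7 L, T = 514 K.
Step 2 — Isochoric: V stays 63.7 L; P/T = const ⇒ T₂ = 408 K, P₂ = 190 kPa.
W = 0 (no volume change).
ΔU = nCvΔT = 3.56×24.5×(408−514) = -9240 J.
Q = ΔU = -9240 J.
Net over both steps: W = 3380 J, Q = 4080 J, ΔU = 697 J.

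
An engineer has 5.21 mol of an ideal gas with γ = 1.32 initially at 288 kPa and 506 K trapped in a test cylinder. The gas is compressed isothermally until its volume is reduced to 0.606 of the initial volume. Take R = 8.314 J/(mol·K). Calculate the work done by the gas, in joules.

-11000 J

V₁ = nRT₁/P₁ = 5.21×8.314×506/288 = 76.1 L.
Isothermal: T stays 506 K; PV = const ⇒ V₂ = 46.1 L, P₂ = 475 kPa.
W = nRT ln(V₂/V₁) = 5.21×8.314×506×ln(0.606) = -11000 J.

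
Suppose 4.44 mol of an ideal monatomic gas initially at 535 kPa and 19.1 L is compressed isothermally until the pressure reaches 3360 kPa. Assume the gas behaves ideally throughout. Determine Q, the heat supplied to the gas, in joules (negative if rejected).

T₁ = P₁V₁/(nR) = 535×19.1/(4.44×8.314) = 277 K.
Isothermal: T stays 277 K; PV = const ⇒ V₂ = 3.04 L, P₂ = 3360 kPa.
ΔU = 0 (ideal gas, T constant).
W = nRT ln(V₂/V₁) = 4.44×8.314×277×ln(0.159) = -18800 J.
Q = ΔU + W = -18800 J.

-18800 J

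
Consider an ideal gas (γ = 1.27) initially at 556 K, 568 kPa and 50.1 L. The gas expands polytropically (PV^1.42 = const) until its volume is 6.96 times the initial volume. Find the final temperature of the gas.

Polytropic n=1.42: T₂ = T₁(V₁/V₂)^(n−1) = 556×(0.144)^0.42 = 246 K; P₂ = P₁(V₁/V₂)^n = 36.1 kPa.

246 K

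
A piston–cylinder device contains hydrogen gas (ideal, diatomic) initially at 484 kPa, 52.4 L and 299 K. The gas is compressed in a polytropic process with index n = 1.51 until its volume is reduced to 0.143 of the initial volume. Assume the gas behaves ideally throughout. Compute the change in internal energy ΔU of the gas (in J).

n = P₁V₁/(RT₁) = 484×52.4/(8.314×299) = 10.2 mol.
Polytropic n=1.51: T₂ = T₁(V₁/V₂)^(n−1) = 299×(6.99)^0.51 = 806 K; P₂ = P₁(V₁/V₂)^n = 9130 kPa.
For an ideal gas ΔU = nCvΔT with Cv = (5/2)R = 20.8 J/(mol·K).
ΔU = 10.2×20.8×(806−299) = 108000 J.

108000 J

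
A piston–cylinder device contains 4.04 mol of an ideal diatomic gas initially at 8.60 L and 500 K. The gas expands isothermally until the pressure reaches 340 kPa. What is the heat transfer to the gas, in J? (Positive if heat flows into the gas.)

P₁ = nRT₁/V₁ = 4.04×8.314×500/8.60 = 1950 kPa.
Isothermal: T stays 500 K; PV = const ⇒ V₂ = 49.4 L, P₂ = 340 kPa.
ΔU = 0 (ideal gas, T constant).
W = nRT ln(V₂/V₁) = 4.04×8.314×500×ln(5.74) = 29400 J.
Q = ΔU + W = 29400 J.

29400 J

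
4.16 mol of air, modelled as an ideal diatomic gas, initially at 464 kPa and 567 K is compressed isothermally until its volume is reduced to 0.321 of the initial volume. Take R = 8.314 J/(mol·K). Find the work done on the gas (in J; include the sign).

V₁ = nRT₁/P₁ = 4.16×8.314×567/464 = 42.3 L.
Isothermal: T stays 567 K; PV = const ⇒ V₂ = 13.6 L, P₂ = 1450 kPa.
W = nRT ln(V₂/V₁) = 4.16×8.314×567×ln(0.321) = -22300 J.
Work done on the gas = −W_by = 22300 J.

22300 J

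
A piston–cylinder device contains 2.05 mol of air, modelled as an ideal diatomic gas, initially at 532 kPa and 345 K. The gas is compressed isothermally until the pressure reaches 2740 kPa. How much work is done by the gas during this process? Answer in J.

V₁ = nRT₁/P₁ = 2.05×8.314×345/532 = 11.1 L.
Isothermal: T stays 345 K; PV = const ⇒ V₂ = 2.15 L, P₂ = 2740 kPa.
W = nRT ln(V₂/V₁) = 2.05×8.314×345×ln(0.194) = -9640 J.

-9640 J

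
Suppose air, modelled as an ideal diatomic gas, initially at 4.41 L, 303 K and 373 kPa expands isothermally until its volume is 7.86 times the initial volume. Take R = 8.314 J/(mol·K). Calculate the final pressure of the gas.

Isothermal: T stays 303 K; PV = const ⇒ V₂ = 34.7 L, P₂ = 47.5 kPa.

47.5 kPa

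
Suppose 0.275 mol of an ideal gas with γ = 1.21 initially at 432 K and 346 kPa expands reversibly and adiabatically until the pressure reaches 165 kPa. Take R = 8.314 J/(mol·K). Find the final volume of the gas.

5.26 L

V₁ = nRT₁/P₁ = 0.275×8.314×432/346 = 2.85 L.
Adiabatic: T₂/T₁ = (P₂/P₁)^((γ−1)/γ) ⇒ T₂ = 432×(0.477)^0.174 = 380 K; V₂ = 5.26 L.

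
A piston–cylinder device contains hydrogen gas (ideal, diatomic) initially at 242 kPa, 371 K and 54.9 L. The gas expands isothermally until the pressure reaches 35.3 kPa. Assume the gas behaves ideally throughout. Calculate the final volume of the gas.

376 L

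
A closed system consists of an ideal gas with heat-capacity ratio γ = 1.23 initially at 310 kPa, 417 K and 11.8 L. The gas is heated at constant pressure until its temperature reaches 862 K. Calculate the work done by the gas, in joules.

3900 J

n = P₁V₁/(RT₁) = 310×11.8/(8.314×417) = 1.06 mol.
Isobaric: P stays 310 kPa; V/T = const ⇒ T₂ = 862 K, V₂ = 24.4 L.
W = PΔV = 310×(24.4−11.8) kPa·L = 3900 J.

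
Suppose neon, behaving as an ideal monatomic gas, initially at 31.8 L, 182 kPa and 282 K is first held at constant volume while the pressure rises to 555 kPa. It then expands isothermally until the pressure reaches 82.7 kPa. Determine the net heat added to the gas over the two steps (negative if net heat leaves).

n = P₁V₁/(RT₁) = 182×31.8/(8.314×282) = 2.47 mol.
Step 1 — Isochoric: V stays 31.8 L; P/T = const ⇒ T₂ = 860 K, P₂ = 555 kPa.
W = 0 (no volume change).
ΔU = nCvΔT = 2.47×12.5×(860−282) = 17800 J.
Q = ΔU = 17800 J.
State after step 1: P = 555 kPa, V = 31.8 L, T = 860 K.
Step 2 — Isothermal: T stays 860 K; PV = const ⇒ V₂ = 213 L, P₂ = 82.7 kPa.
ΔU = 0 (ideal gas, T constant).
W = nRT ln(V₂/V₁) = 2.47×8.314×860×ln(6.71) = 33600 J.
Q = ΔU + W = 33600 J.
Net over both steps: W = 33600 J, Q = 51400 J, ΔU = 17800 J.

51400 J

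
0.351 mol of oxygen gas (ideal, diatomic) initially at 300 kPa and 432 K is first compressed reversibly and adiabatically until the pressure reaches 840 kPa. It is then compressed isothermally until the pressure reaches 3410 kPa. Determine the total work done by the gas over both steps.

V₁ = nRT₁/P₁ = 0.351×8.314×432/300 = 4.20 L.
Step 1 — Adiabatic: T₂/T₁ = (P₂/P₁)^((γ−1)/γ) ⇒ T₂ = 432×(2.80)^0.286 = 580 K; V₂ = 2.01 L.
ΔU = nCvΔT = 0.351×20.8×(580−432) = 1080 J.
Q = 0 for an adiabatic process, so W = −ΔU = -1080 J.
State after step 1: P = 840 kPa, V = 2.01 L, T = 580 K.
Step 2 — Isothermal: T stays 580 K; PV = const ⇒ V₂ = 0.496 L, P₂ = 3410 kPa.
ΔU = 0 (ideal gas, T constant).
W = nRT ln(V₂/V₁) = 0.351×8.314×580×ln(0.246) = -2370 J.
Q = ΔU + W = -2370 J.
Net over both steps: W = -3450 J, Q = -2370 J, ΔU = 1080 J.

-3450 J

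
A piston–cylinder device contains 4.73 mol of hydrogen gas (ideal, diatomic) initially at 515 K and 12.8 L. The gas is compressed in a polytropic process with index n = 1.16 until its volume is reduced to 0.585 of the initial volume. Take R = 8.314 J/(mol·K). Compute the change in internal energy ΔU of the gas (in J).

4540 J

P₁ = nRT₁/V₁ = 4.73×8.314×515/12.8 = 1580 kPa.
Polytropic n=1.16: T₂ = T₁(V₁/V₂)^(n−1) = 515×(1.71)^0.16 = 561 K; P₂ = P₁(V₁/V₂)^n = 2950 kPa.
For an ideal gas ΔU = nCvΔT with Cv = (5/2)R = 20.8 J/(mol·K).
ΔU = 4.73×20.8×(561−515) = 4540 J.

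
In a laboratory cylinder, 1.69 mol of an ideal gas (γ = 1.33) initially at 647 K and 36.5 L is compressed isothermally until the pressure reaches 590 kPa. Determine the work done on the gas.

7840 J

P₁ = nRT₁/V₁ = 1.69×8.314×647/36.5 = 249 kPa.
Isothermal: T stays 647 K; PV = const ⇒ V₂ = 15.4 L, P₂ = 590 kPa.
W = nRT ln(V₂/V₁) = 1.69×8.314×647×ln(0.422) = -7840 J.
Work done on the gas = −W_by = 7840 J.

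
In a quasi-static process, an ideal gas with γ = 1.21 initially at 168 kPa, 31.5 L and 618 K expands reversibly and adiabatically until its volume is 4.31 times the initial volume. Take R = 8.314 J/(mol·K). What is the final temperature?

Adiabatic: TV^(γ−1) = const ⇒ T₂ = 618×(0.232)^0.210 = 455 K; PV^γ = const ⇒ P₂ = 28.7 kPa.

455 K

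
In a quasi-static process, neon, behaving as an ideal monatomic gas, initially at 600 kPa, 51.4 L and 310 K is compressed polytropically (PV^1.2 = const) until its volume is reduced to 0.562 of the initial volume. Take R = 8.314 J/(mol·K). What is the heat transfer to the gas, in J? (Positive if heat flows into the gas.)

-13200 J

n = P₁V₁/(RT₁) = 600×51.4/(8.314×310) = 12.0 mol.
Polytropic n=1.2: T₂ = T₁(V₁/V₂)^(n−1) = 310×(1.78)^0.20 = 348 K; P₂ = P₁(V₁/V₂)^n = 1200 kPa.
W = (P₁V₁−P₂V₂)/(n−1) = (600×51.4−1200×28.9)/0.20 = -18800 J.
ΔU = nCvΔT = 12.0×12.5×(348−310) = 5650 J.
Q = ΔU + W = -13200 J.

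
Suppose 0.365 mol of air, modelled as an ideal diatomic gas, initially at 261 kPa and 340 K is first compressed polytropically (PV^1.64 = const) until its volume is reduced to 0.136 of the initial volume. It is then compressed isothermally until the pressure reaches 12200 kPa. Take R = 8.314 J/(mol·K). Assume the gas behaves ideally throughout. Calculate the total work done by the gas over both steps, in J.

V₁ = nRT₁/P₁ = 0.365×8.314×340/261 = 3.95 L.
Step 1 — Polytropic n=1.64: T₂ = T₁(V₁/V₂)^(n−1) = 340×(7.35)^0.64 = 1220 K; P₂ = P₁(V₁/V₂)^n = 6880 kPa.
W = (P₁V₁−P₂V₂)/(n−1) = (261×3.95−6880×0.538)/0.64 = -4170 J.
ΔU = nCvΔT = 0.365×20.8×(1220−340) = 6670 J.
Q = ΔU + W = 2500 J.
State after step 1: P = 6880 kPa, V = 0.538 L, T = 1220 K.
Step 2 — Isothermal: T stays 1220 K; PV = const ⇒ V₂ = 0.303 L, P₂ = 12200 kPa.
ΔU = 0 (ideal gas, T constant).
W = nRT ln(V₂/V₁) = 0.365×8.314×1220×ln(0.564) = -2120 J.
Q = ΔU + W = -2120 J.
Net over both steps: W = -6290 J, Q = 382 J, ΔU = 6670 J.

-6290 J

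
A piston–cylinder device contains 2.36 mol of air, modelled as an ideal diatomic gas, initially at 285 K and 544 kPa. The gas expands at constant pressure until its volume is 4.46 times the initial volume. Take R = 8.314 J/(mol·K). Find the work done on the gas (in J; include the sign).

-19300 J

V₁ = nRT₁/P₁ = 2.36×8.314×285/544 = 10.3 L.
Isobaric: P stays 544 kPa; V/T = const ⇒ T₂ = 1270 K, V₂ = 45.8 L.
W = PΔV = 544×(45.8−10.3) kPa·L = 19300 J.
Work done on the gas = −W_by = -19300 J.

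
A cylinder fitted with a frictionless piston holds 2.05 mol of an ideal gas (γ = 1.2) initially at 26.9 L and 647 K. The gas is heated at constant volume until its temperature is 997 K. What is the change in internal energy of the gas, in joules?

P₁ = nRT₁/V₁ = 2.05×8.314×647/26.9 = 410 kPa.
Isochoric: V stays 26.9 L; P/T = const ⇒ T₂ = 997 K, P₂ = 632 kPa.
For an ideal gas ΔU = nCvΔT with Cv = R/(γ−1) = 41.6 J/(mol·K).
ΔU = 2.05×41.6×(997−647) = 29800 J.

29800 J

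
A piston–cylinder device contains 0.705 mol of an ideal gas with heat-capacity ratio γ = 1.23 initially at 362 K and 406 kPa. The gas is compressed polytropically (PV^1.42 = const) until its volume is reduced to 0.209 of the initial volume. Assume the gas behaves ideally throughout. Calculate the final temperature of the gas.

V₁ = nRT₁/P₁ = 0.705×8.314×362/406 = 5.23 L.
Polytropic n=1.42: T₂ = T₁(V₁/V₂)^(n−1) = 362×(4.78)^0.42 = 699 K; P₂ = P₁(V₁/V₂)^n = 3750 kPa.

699 K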